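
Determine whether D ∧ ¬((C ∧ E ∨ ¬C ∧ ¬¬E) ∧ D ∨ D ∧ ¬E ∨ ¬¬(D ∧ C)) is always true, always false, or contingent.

D ∧ ¬((C ∧ E ∨ ¬C ∧ ¬¬E) ∧ D ∨ D ∧ ¬E ∨ ¬¬(D ∧ C))
= D ∧ ¬((C ∧ E ∨ ¬C ∧ ¬¬E) ∧ D ∨ D ∧ ¬E ∨ D ∧ C)
= D ∧ ¬((C ∧ E ∨ ¬C ∧ E) ∧ D ∨ D ∧ ¬E ∨ D ∧ C)
= D ∧ ¬(E ∧ D ∨ D ∧ ¬E ∨ D ∧ C)
= D ∧ ¬(D ∨ D ∧ C)
= D ∧ ¬D
= False

always false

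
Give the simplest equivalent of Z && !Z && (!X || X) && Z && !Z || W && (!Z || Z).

W

Z && !Z && (!X || X) && Z && !Z || W && (!Z || Z)
= Z && !Z && Z && !Z || W && (!Z || Z)   (complement / identity)
= Z && !Z && Z && !Z || W   (complement / identity)
= Z && !Z || W   (idempotence)
= W   (complement / identity)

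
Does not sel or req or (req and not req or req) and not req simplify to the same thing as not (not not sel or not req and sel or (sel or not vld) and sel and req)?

E1: not sel or req or (req and not req or req) and not req
    = not sel or req or req and not req   [complement / identity]
    = not sel or req   [complement / identity]
E2: not (not not sel or not req and sel or (sel or not vld) and sel and req)
    = not (sel or not req and sel or (sel or not vld) and sel and req)   [double negation]
    = not (sel or not req and sel or sel and req)   [absorption]
    = not (sel or sel)   [distribution]
    = not sel   [idempotence]
These differ: at req=1, sel=1, vld=0, E1 = 1 but E2 = 0.

No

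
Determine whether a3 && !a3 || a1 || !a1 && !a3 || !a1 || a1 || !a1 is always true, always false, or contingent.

always true

a3 && !a3 || a1 || !a1 && !a3 || !a1 || a1 || !a1
= a3 && !a3 || a1 || !a1 || a1 || !a1   (absorption)
= a1 || !a1 || a1 || !a1   (complement / identity)
= a1 || !a1   (idempotence)
= true   (complement)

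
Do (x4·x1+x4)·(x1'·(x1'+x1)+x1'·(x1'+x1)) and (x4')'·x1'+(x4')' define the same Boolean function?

E1: (x4·x1+x4)·(x1'·(x1'+x1)+x1'·(x1'+x1))
    = (x4·x1+x4)·x1'·(x1'+x1)
    = (x4·x1+x4)·x1'
    = x4·x1'
E2: (x4')'·x1'+(x4')'
    = (x4')'
    = x4
These differ: at x1=1, x4=1, E1 = 0 but E2 = 1.

No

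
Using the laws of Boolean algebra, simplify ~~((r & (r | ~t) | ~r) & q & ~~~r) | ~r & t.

~r & (q | t)

~~((r & (r | ~t) | ~r) & q & ~~~r) | ~r & t
= ~~((r | ~r) & q & ~~~r) | ~r & t   (absorption)
= (r | ~r) & q & ~~~r | ~r & t   (double negation)
= (r | ~r) & q & ~r | ~r & t   (double negation)
= q & ~r | ~r & t   (complement / identity)
= ~r & (q | t)   (distribution)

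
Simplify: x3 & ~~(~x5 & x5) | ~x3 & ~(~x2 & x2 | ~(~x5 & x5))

0

x3 & ~~(~x5 & x5) | ~x3 & ~(~x2 & x2 | ~(~x5 & x5))
= x3 & ~~(~x5 & x5) | ~x3 & ~~(~x5 & x5)   [complement / identity]
= ~~(~x5 & x5)   [distribution]
= ~x5 & x5   [double negation]
= 0   [complement]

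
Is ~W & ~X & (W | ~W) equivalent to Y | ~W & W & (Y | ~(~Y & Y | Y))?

E1: ~W & ~X & (W | ~W)
    = ~W & ~X   (complement / identity)
E2: Y | ~W & W & (Y | ~(~Y & Y | Y))
    = Y | ~W & W & (Y | ~Y)   (complement / identity)
    = Y | ~W & W   (complement / identity)
    = Y   (complement / identity)
These differ: at W=0, X=1, Y=1, E1 = 0 but E2 = 1.

No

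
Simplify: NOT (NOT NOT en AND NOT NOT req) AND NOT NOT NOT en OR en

TRUE

NOT (NOT NOT en AND NOT NOT req) AND NOT NOT NOT en OR en
= (NOT en OR NOT req) AND NOT NOT NOT en OR en   (De Morgan)
= (NOT en OR NOT req) AND NOT en OR en   (double negation)
= NOT en OR en   (absorption)
= TRUE   (complement)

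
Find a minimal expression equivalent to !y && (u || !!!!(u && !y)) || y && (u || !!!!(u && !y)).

!y && (u || !!!!(u && !y)) || y && (u || !!!!(u && !y))
= u || !!!!(u && !y)   [distribution]
= u || !!(u && !y)   [double negation]
= u || u && !y   [double negation]
= u   [absorption]

u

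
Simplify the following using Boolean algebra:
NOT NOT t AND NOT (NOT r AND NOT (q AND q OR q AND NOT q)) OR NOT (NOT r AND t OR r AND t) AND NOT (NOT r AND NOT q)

r OR q

NOT NOT t AND NOT (NOT r AND NOT (q AND q OR q AND NOT q)) OR NOT (NOT r AND t OR r AND t) AND NOT (NOT r AND NOT q)
= t AND NOT (NOT r AND NOT (q AND q OR q AND NOT q)) OR NOT (NOT r AND t OR r AND t) AND NOT (NOT r AND NOT q)   (double negation)
= t AND NOT (NOT r AND NOT (q AND q OR q AND NOT q)) OR NOT t AND NOT (NOT r AND NOT q)   (distribution)
= t AND NOT (NOT r AND NOT q) OR NOT t AND NOT (NOT r AND NOT q)   (distribution)
= NOT (NOT r AND NOT q)   (distribution)
= r OR q   (De Morgan)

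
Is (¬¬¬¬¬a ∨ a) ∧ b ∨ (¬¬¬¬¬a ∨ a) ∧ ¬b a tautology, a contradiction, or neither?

(¬¬¬¬¬a ∨ a) ∧ b ∨ (¬¬¬¬¬a ∨ a) ∧ ¬b
= ¬¬¬¬¬a ∨ a   [distribution]
= ¬¬¬a ∨ a   [double negation]
= ¬a ∨ a   [double negation]
= True   [complement]

tautology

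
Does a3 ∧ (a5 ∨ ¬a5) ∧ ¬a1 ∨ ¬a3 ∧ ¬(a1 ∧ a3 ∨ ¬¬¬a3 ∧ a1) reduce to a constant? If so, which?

no

a3 ∧ (a5 ∨ ¬a5) ∧ ¬a1 ∨ ¬a3 ∧ ¬(a1 ∧ a3 ∨ ¬¬¬a3 ∧ a1)
= a3 ∧ (a5 ∨ ¬a5) ∧ ¬a1 ∨ ¬a3 ∧ ¬(a1 ∧ a3 ∨ ¬a3 ∧ a1)
= a3 ∧ (a5 ∨ ¬a5) ∧ ¬a1 ∨ ¬a3 ∧ ¬a1
= a3 ∧ ¬a1 ∨ ¬a3 ∧ ¬a1
= ¬a1
This depends on a1, so it is not a constant.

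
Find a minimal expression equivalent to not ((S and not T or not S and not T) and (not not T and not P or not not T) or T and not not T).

not T

not ((S and not T or not S and not T) and (not not T and not P or not not T) or T and not not T)
= not (not T and (not not T and not P or not not T) or T and not not T)   [distribution]
= not (not T and not not T or T and not not T)   [absorption]
= not not not T   [distribution]
= not T   [double negation]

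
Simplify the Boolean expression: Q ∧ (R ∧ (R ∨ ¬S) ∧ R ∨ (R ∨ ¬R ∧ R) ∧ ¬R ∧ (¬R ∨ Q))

Q ∧ R

Q ∧ (R ∧ (R ∨ ¬S) ∧ R ∨ (R ∨ ¬R ∧ R) ∧ ¬R ∧ (¬R ∨ Q))
= Q ∧ (R ∧ (R ∨ ¬S) ∧ R ∨ (R ∨ ¬R ∧ R) ∧ ¬R)   (absorption)
= Q ∧ (R ∧ (R ∨ ¬S) ∧ R ∨ R ∧ ¬R)   (complement / identity)
= Q ∧ (R ∧ R ∨ R ∧ ¬R)   (absorption)
= Q ∧ R   (distribution)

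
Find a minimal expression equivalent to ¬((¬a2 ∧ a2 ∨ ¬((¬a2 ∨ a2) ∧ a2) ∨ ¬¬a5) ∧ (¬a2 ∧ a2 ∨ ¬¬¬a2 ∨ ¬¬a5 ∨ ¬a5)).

a2 ∧ ¬a5

¬((¬a2 ∧ a2 ∨ ¬((¬a2 ∨ a2) ∧ a2) ∨ ¬¬a5) ∧ (¬a2 ∧ a2 ∨ ¬¬¬a2 ∨ ¬¬a5 ∨ ¬a5))
= ¬((¬a2 ∧ a2 ∨ ¬a2 ∨ ¬¬a5) ∧ (¬a2 ∧ a2 ∨ ¬¬¬a2 ∨ ¬¬a5 ∨ ¬a5))
= ¬((¬a2 ∧ a2 ∨ ¬a2 ∨ ¬¬a5) ∧ (¬a2 ∧ a2 ∨ ¬a2 ∨ ¬¬a5 ∨ ¬a5))
= ¬(¬a2 ∧ a2 ∨ ¬a2 ∨ ¬¬a5)
= ¬(¬a2 ∨ ¬¬a5)
= a2 ∧ ¬a5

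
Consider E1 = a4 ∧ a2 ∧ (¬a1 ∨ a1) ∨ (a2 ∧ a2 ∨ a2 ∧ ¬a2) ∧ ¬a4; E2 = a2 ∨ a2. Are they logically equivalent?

E1: a4 ∧ a2 ∧ (¬a1 ∨ a1) ∨ (a2 ∧ a2 ∨ a2 ∧ ¬a2) ∧ ¬a4
    = a4 ∧ a2 ∨ (a2 ∧ a2 ∨ a2 ∧ ¬a2) ∧ ¬a4   — complement / identity
    = a4 ∧ a2 ∨ a2 ∧ ¬a4   — distribution
    = a2   — distribution
E2: a2 ∨ a2
    = a2   — idempotence
Both reduce to a2, so they are equivalent.

Yes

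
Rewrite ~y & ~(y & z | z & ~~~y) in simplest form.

~y & ~(y & z | z & ~~~y)
= ~y & ~(y & z | z & ~y)   — double negation
= ~y & ~z   — distribution

~y & ~z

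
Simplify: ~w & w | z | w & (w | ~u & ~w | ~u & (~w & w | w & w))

~w & w | z | w & (w | ~u & ~w | ~u & (~w & w | w & w))
= ~w & w | z | w & (w | ~u & ~w | ~u & w)   [distribution]
= ~w & w | z | w & (w | ~u)   [distribution]
= z | w & (w | ~u)   [complement / identity]
= z | w   [absorption]

z | w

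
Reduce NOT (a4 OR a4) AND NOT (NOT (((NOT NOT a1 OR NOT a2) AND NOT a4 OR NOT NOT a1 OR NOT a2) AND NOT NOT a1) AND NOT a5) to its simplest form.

NOT (a4 OR a4) AND NOT (NOT (((NOT NOT a1 OR NOT a2) AND NOT a4 OR NOT NOT a1 OR NOT a2) AND NOT NOT a1) AND NOT a5)
= NOT (a4 OR a4) AND NOT (NOT ((NOT NOT a1 OR NOT a2) AND NOT NOT a1) AND NOT a5)   [absorption]
= NOT (a4 OR a4) AND NOT (NOT NOT NOT a1 AND NOT a5)   [absorption]
= NOT a4 AND NOT (NOT NOT NOT a1 AND NOT a5)   [idempotence]
= NOT a4 AND NOT (NOT a1 AND NOT a5)   [double negation]
= NOT a4 AND (a1 OR a5)   [De Morgan]

NOT a4 AND (a1 OR a5)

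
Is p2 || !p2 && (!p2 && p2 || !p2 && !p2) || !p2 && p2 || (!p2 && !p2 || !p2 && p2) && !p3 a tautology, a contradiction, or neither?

tautology

p2 || !p2 && (!p2 && p2 || !p2 && !p2) || !p2 && p2 || (!p2 && !p2 || !p2 && p2) && !p3
= p2 || !p2 && !p2 || !p2 && p2 || (!p2 && !p2 || !p2 && p2) && !p3   (distribution)
= p2 || !p2 && !p2 || !p2 && p2   (absorption)
= p2 || !p2   (distribution)
= true   (complement)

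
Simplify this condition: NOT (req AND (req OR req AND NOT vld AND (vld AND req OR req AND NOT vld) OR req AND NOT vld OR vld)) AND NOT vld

NOT req AND NOT vld

NOT (req AND (req OR req AND NOT vld AND (vld AND req OR req AND NOT vld) OR req AND NOT vld OR vld)) AND NOT vld
= NOT (req AND (req OR req AND NOT vld AND req OR req AND NOT vld OR vld)) AND NOT vld   (distribution)
= NOT (req AND (req OR req AND NOT vld OR vld)) AND NOT vld   (absorption)
= NOT (req AND (req OR vld)) AND NOT vld   (absorption)
= NOT req AND NOT vld   (absorption)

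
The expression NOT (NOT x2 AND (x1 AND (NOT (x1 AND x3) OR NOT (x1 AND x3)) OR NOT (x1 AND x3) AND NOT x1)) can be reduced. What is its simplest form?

x2 OR x1 AND x3

NOT (NOT x2 AND (x1 AND (NOT (x1 AND x3) OR NOT (x1 AND x3)) OR NOT (x1 AND x3) AND NOT x1))
= NOT (NOT x2 AND (x1 AND NOT (x1 AND x3) OR NOT (x1 AND x3) AND NOT x1))   — idempotence
= NOT (NOT x2 AND NOT (x1 AND x3))   — distribution
= x2 OR x1 AND x3   — De Morgan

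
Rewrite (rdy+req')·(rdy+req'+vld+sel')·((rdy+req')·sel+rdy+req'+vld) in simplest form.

rdy+req'

(rdy+req')·(rdy+req'+vld+sel')·((rdy+req')·sel+rdy+req'+vld)
= (rdy+req')·(rdy+req'+vld+sel')·(rdy+req'+vld)   [absorption]
= (rdy+req')·(rdy+req'+vld)   [absorption]
= rdy+req'   [absorption]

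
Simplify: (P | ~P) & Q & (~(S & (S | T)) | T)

Q & (~S | T)

(P | ~P) & Q & (~(S & (S | T)) | T)
= Q & (~(S & (S | T)) | T)   (complement / identity)
= Q & (~S | T)   (absorption)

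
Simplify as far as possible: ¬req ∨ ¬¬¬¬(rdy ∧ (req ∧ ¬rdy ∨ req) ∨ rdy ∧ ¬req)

¬req ∨ rdy

¬req ∨ ¬¬¬¬(rdy ∧ (req ∧ ¬rdy ∨ req) ∨ rdy ∧ ¬req)
= ¬req ∨ ¬¬¬¬(rdy ∧ req ∨ rdy ∧ ¬req)   [absorption]
= ¬req ∨ ¬¬¬¬rdy   [distribution]
= ¬req ∨ ¬¬rdy   [double negation]
= ¬req ∨ rdy   [double negation]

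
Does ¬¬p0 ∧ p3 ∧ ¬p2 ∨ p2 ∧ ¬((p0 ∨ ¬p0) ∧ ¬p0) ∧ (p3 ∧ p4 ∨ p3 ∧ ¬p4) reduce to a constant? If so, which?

no

¬¬p0 ∧ p3 ∧ ¬p2 ∨ p2 ∧ ¬((p0 ∨ ¬p0) ∧ ¬p0) ∧ (p3 ∧ p4 ∨ p3 ∧ ¬p4)
= ¬¬p0 ∧ p3 ∧ ¬p2 ∨ p2 ∧ ¬¬p0 ∧ (p3 ∧ p4 ∨ p3 ∧ ¬p4)   (complement / identity)
= ¬¬p0 ∧ p3 ∧ ¬p2 ∨ p2 ∧ ¬¬p0 ∧ p3   (distribution)
= ¬¬p0 ∧ p3   (distribution)
= p0 ∧ p3   (double negation)
This depends on p0, p3, so it is not a constant.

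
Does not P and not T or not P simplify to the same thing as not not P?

E1: not P and not T or not P
    = not P
E2: not not P
    = P
These differ: at P=0, T=0, E1 = 1 but E2 = 0.

No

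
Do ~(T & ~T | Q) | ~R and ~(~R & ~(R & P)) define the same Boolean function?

No

E1: ~(T & ~T | Q) | ~R
    = ~Q | ~R   — complement / identity
E2: ~(~R & ~(R & P))
    = R | R & P   — De Morgan
    = R   — absorption
These differ: at P=0, Q=1, R=0, T=0, E1 = 1 but E2 = 0.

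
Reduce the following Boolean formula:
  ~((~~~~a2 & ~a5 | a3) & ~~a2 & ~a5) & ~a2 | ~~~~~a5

~a2 | ~a5

~((~~~~a2 & ~a5 | a3) & ~~a2 & ~a5) & ~a2 | ~~~~~a5
= ~((~~a2 & ~a5 | a3) & ~~a2 & ~a5) & ~a2 | ~~~~~a5   — double negation
= ~(~~a2 & ~a5) & ~a2 | ~~~~~a5   — absorption
= ~(~~a2 & ~a5) & ~a2 | ~~~a5   — double negation
= (~a2 | a5) & ~a2 | ~~~a5   — De Morgan
= ~a2 | ~~~a5   — absorption
= ~a2 | ~a5   — double negation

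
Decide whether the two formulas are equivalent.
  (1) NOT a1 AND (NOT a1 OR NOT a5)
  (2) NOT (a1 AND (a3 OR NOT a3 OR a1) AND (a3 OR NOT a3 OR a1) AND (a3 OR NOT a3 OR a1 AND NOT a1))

Yes

E1: NOT a1 AND (NOT a1 OR NOT a5)
    = NOT a1
E2: NOT (a1 AND (a3 OR NOT a3 OR a1) AND (a3 OR NOT a3 OR a1) AND (a3 OR NOT a3 OR a1 AND NOT a1))
    = NOT (a1 AND (a3 OR NOT a3 OR a1) AND (a3 OR NOT a3 OR a1 AND NOT a1))
    = NOT (a1 AND (a3 OR NOT a3 OR a1) AND (a3 OR NOT a3))
    = NOT (a1 AND (a3 OR NOT a3))
    = NOT a1
Both reduce to NOT a1, so they are equivalent.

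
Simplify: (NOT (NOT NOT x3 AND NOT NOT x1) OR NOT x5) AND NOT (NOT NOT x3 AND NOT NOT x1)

(NOT (NOT NOT x3 AND NOT NOT x1) OR NOT x5) AND NOT (NOT NOT x3 AND NOT NOT x1)
= NOT (NOT NOT x3 AND NOT NOT x1)
= NOT x3 OR NOT x1

NOT x3 OR NOT x1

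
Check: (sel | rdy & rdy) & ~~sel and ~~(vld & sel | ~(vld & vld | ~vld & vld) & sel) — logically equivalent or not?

Yes

E1: (sel | rdy & rdy) & ~~sel
    = (sel | rdy & rdy) & sel
    = (sel | rdy) & sel
    = sel
E2: ~~(vld & sel | ~(vld & vld | ~vld & vld) & sel)
    = ~~(vld & sel | ~vld & sel)
    = vld & sel | ~vld & sel
    = sel
Both reduce to sel, so they are equivalent.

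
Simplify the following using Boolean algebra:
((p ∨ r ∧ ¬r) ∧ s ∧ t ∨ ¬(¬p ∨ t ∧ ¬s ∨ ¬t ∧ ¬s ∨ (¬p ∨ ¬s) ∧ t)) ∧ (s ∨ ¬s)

p ∧ s

((p ∨ r ∧ ¬r) ∧ s ∧ t ∨ ¬(¬p ∨ t ∧ ¬s ∨ ¬t ∧ ¬s ∨ (¬p ∨ ¬s) ∧ t)) ∧ (s ∨ ¬s)
= (p ∧ s ∧ t ∨ ¬(¬p ∨ t ∧ ¬s ∨ ¬t ∧ ¬s ∨ (¬p ∨ ¬s) ∧ t)) ∧ (s ∨ ¬s)   (complement / identity)
= (p ∧ s ∧ t ∨ ¬(¬p ∨ ¬s ∨ (¬p ∨ ¬s) ∧ t)) ∧ (s ∨ ¬s)   (distribution)
= (p ∧ s ∧ t ∨ ¬(¬p ∨ ¬s)) ∧ (s ∨ ¬s)   (absorption)
= (p ∧ s ∧ t ∨ p ∧ s) ∧ (s ∨ ¬s)   (De Morgan)
= p ∧ s ∧ t ∨ p ∧ s   (complement / identity)
= p ∧ s   (absorption)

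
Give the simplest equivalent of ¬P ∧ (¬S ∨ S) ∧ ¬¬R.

¬P ∧ R

¬P ∧ (¬S ∨ S) ∧ ¬¬R
= ¬P ∧ (¬S ∨ S) ∧ R
= ¬P ∧ R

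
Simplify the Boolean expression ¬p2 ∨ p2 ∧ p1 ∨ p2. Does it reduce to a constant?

True

¬p2 ∨ p2 ∧ p1 ∨ p2
= ¬p2 ∨ p2   — absorption
= True   — complement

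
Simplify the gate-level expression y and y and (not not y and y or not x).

y and y and (not not y and y or not x)
= y and y and (y and y or not x)   (double negation)
= y and y   (absorption)
= y   (idempotence)

y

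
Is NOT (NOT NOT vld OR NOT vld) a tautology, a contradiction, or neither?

NOT (NOT NOT vld OR NOT vld)
= NOT vld AND vld
= FALSE

contradiction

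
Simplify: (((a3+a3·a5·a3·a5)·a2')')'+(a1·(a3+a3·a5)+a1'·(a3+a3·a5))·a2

(((a3+a3·a5·a3·a5)·a2')')'+(a1·(a3+a3·a5)+a1'·(a3+a3·a5))·a2
= (((a3+a3·a5·a3·a5)·a2')')'+(a3+a3·a5)·a2   — distribution
= (a3+a3·a5·a3·a5)·a2'+(a3+a3·a5)·a2   — double negation
= (a3+a3·a5)·a2'+(a3+a3·a5)·a2   — idempotence
= a3+a3·a5   — distribution
= a3   — absorption

a3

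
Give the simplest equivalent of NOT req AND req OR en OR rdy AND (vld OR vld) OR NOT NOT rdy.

en OR rdy

NOT req AND req OR en OR rdy AND (vld OR vld) OR NOT NOT rdy
= NOT req AND req OR en OR rdy AND (vld OR vld) OR rdy   — double negation
= en OR rdy AND (vld OR vld) OR rdy   — complement / identity
= en OR rdy AND vld OR rdy   — idempotence
= en OR rdy   — absorption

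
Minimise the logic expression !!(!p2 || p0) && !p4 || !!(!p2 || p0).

!!(!p2 || p0) && !p4 || !!(!p2 || p0)
= !!(!p2 || p0)
= !p2 || p0

!p2 || p0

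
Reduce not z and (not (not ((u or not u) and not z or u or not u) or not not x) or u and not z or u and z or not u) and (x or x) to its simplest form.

not z and x

not z and (not (not ((u or not u) and not z or u or not u) or not not x) or u and not z or u and z or not u) and (x or x)
= not z and (not (not ((u or not u) and not z or u or not u) or not not x) or u or not u) and (x or x)   [distribution]
= not z and (((u or not u) and not z or u or not u) and not x or u or not u) and (x or x)   [De Morgan]
= not z and ((u or not u) and not x or u or not u) and (x or x)   [absorption]
= not z and ((u or not u) and not x or u or not u) and x   [idempotence]
= not z and (u or not u) and x   [absorption]
= not z and x   [complement / identity]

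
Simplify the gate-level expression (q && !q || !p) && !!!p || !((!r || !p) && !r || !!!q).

(q && !q || !p) && !!!p || !((!r || !p) && !r || !!!q)
= !p && !!!p || !((!r || !p) && !r || !!!q)   (complement / identity)
= !p && !!!p || !(!r || !!!q)   (absorption)
= !p && !p || !(!r || !!!q)   (double negation)
= !p && !p || r && !!q   (De Morgan)
= !p && !p || r && q   (double negation)
= !p || r && q   (idempotence)

!p || r && q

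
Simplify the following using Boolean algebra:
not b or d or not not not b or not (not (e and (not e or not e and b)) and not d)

not b or d

not b or d or not not not b or not (not (e and (not e or not e and b)) and not d)
= not b or d or not not not b or not (not (e and not e) and not d)
= not b or d or not not not b or e and not e or d
= not b or d or not not not b or d
= not b or d or not b or d
= not b or d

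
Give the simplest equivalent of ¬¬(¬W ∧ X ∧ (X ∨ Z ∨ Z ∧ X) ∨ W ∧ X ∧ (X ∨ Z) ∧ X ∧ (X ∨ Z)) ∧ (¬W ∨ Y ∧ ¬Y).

¬¬(¬W ∧ X ∧ (X ∨ Z ∨ Z ∧ X) ∨ W ∧ X ∧ (X ∨ Z) ∧ X ∧ (X ∨ Z)) ∧ (¬W ∨ Y ∧ ¬Y)
= ¬¬(¬W ∧ X ∧ (X ∨ Z ∨ Z ∧ X) ∨ W ∧ X ∧ (X ∨ Z)) ∧ (¬W ∨ Y ∧ ¬Y)   — idempotence
= ¬¬(¬W ∧ X ∧ (X ∨ Z) ∨ W ∧ X ∧ (X ∨ Z)) ∧ (¬W ∨ Y ∧ ¬Y)   — absorption
= ¬¬(X ∧ (X ∨ Z)) ∧ (¬W ∨ Y ∧ ¬Y)   — distribution
= X ∧ (X ∨ Z) ∧ (¬W ∨ Y ∧ ¬Y)   — double negation
= X ∧ (¬W ∨ Y ∧ ¬Y)   — absorption
= X ∧ ¬W   — complement / identity

X ∧ ¬W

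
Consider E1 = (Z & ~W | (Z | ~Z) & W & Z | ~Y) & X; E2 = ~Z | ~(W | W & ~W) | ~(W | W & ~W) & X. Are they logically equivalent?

E1: (Z & ~W | (Z | ~Z) & W & Z | ~Y) & X
    = (Z & ~W | W & Z | ~Y) & X
    = (Z | ~Y) & X
E2: ~Z | ~(W | W & ~W) | ~(W | W & ~W) & X
    = ~Z | ~(W | W & ~W)
    = ~Z | ~W
These differ: at W=0, X=0, Y=0, Z=0, E1 = 0 but E2 = 1.

No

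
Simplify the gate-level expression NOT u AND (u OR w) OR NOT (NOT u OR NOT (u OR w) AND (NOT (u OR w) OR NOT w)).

u OR w

NOT u AND (u OR w) OR NOT (NOT u OR NOT (u OR w) AND (NOT (u OR w) OR NOT w))
= NOT u AND (u OR w) OR NOT (NOT u OR NOT (u OR w))
= NOT u AND (u OR w) OR u AND (u OR w)
= u OR w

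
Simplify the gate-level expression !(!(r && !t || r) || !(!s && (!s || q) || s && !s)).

r && !s

!(!(r && !t || r) || !(!s && (!s || q) || s && !s))
= !(!r || !(!s && (!s || q) || s && !s))   — absorption
= r && (!s && (!s || q) || s && !s)   — De Morgan
= r && (!s || s && !s)   — absorption
= r && !s   — complement / identity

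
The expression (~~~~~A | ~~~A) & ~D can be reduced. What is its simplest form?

(~~~~~A | ~~~A) & ~D
= (~~~A | ~~~A) & ~D   (double negation)
= (~A | ~~~A) & ~D   (double negation)
= (~A | ~A) & ~D   (double negation)
= ~A & ~D   (idempotence)

~A & ~D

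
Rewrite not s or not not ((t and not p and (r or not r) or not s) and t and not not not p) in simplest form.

not s or not not ((t and not p and (r or not r) or not s) and t and not not not p)
= not s or not not ((t and not p or not s) and t and not not not p)   [complement / identity]
= not s or (t and not p or not s) and t and not not not p   [double negation]
= not s or (t and not p or not s) and t and not p   [double negation]
= not s or t and not p   [absorption]

not s or t and not p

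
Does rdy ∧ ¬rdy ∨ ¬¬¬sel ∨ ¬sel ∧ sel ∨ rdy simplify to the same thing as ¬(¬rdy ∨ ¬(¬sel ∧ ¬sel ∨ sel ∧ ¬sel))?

No

E1: rdy ∧ ¬rdy ∨ ¬¬¬sel ∨ ¬sel ∧ sel ∨ rdy
    = rdy ∧ ¬rdy ∨ ¬sel ∨ ¬sel ∧ sel ∨ rdy   — double negation
    = ¬sel ∨ ¬sel ∧ sel ∨ rdy   — complement / identity
    = ¬sel ∨ rdy   — complement / identity
E2: ¬(¬rdy ∨ ¬(¬sel ∧ ¬sel ∨ sel ∧ ¬sel))
    = ¬(¬rdy ∨ ¬¬sel)   — distribution
    = rdy ∧ ¬sel   — De Morgan
These differ: at rdy=0, sel=0, E1 = 1 but E2 = 0.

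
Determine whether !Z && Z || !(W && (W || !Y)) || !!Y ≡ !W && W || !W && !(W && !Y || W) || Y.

Yes

E1: !Z && Z || !(W && (W || !Y)) || !!Y
    = !Z && Z || !W || !!Y
    = !Z && Z || !W || Y
    = !W || Y
E2: !W && W || !W && !(W && !Y || W) || Y
    = !W && W || !W && !W || Y
    = !W || Y
Both reduce to !W || Y, so they are equivalent.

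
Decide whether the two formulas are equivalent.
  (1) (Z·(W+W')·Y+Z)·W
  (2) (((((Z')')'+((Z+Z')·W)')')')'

E1: (Z·(W+W')·Y+Z)·W
    = (Z·Y+Z)·W   [complement / identity]
    = Z·W   [absorption]
E2: (((((Z')')'+((Z+Z')·W)')')')'
    = (((((Z')')'+W')')')'   [complement / identity]
    = (((Z'+W')')')'   [double negation]
    = ((Z·W)')'   [De Morgan]
    = Z·W   [double negation]
Both reduce to Z·W, so they are equivalent.

Yes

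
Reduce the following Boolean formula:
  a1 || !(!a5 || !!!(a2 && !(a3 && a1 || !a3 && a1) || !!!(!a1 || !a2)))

a1 || a5 && a2

a1 || !(!a5 || !!!(a2 && !(a3 && a1 || !a3 && a1) || !!!(!a1 || !a2)))
= a1 || !(!a5 || !(a2 && !(a3 && a1 || !a3 && a1) || !!!(!a1 || !a2)))   (double negation)
= a1 || !(!a5 || !(a2 && !a1 || !!!(!a1 || !a2)))   (distribution)
= a1 || !(!a5 || !(a2 && !a1 || !(!a1 || !a2)))   (double negation)
= a1 || !(!a5 || !(a2 && !a1 || a1 && a2))   (De Morgan)
= a1 || a5 && (a2 && !a1 || a1 && a2)   (De Morgan)
= a1 || a5 && a2   (distribution)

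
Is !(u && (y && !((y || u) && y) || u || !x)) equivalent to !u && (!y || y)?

Yes

E1: !(u && (y && !((y || u) && y) || u || !x))
    = !(u && (y && !y || u || !x))
    = !(u && (u || !x))
    = !u
E2: !u && (!y || y)
    = !u
Both reduce to !u, so they are equivalent.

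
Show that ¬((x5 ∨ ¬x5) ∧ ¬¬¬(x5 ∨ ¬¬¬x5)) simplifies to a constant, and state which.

¬((x5 ∨ ¬x5) ∧ ¬¬¬(x5 ∨ ¬¬¬x5))
= ¬((x5 ∨ ¬x5) ∧ ¬(x5 ∨ ¬¬¬x5))
= ¬((x5 ∨ ¬x5) ∧ ¬(x5 ∨ ¬x5))
= ¬¬(x5 ∨ ¬x5)
= x5 ∨ ¬x5
= True

True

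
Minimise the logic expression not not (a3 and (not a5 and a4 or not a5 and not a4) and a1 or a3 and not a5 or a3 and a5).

a3

not not (a3 and (not a5 and a4 or not a5 and not a4) and a1 or a3 and not a5 or a3 and a5)
= not not (a3 and not a5 and a1 or a3 and not a5 or a3 and a5)   [distribution]
= not not (a3 and not a5 or a3 and a5)   [absorption]
= not not a3   [distribution]
= a3   [double negation]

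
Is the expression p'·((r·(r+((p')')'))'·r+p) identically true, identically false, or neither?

identically false

p'·((r·(r+((p')')'))'·r+p)
= p'·((r·(r+p'))'·r+p)   (double negation)
= p'·(r'·r+p)   (absorption)
= p'·p   (complement / identity)
= 0   (complement)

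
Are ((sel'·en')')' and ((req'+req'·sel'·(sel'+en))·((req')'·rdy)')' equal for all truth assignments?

No

E1: ((sel'·en')')'
    = sel'·en'   (double negation)
E2: ((req'+req'·sel'·(sel'+en))·((req')'·rdy)')'
    = ((req'+req'·sel')·((req')'·rdy)')'   (absorption)
    = (req'·((req')'·rdy)')'   (absorption)
    = (req'·(req·rdy)')'   (double negation)
    = req+req·rdy   (De Morgan)
    = req   (absorption)
These differ: at en=0, rdy=1, req=1, sel=1, E1 = 0 but E2 = 1.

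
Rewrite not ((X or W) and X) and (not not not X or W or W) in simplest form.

not X

not ((X or W) and X) and (not not not X or W or W)
= not ((X or W) and X) and (not X or W or W)   — double negation
= not X and (not X or W or W)   — absorption
= not X and (not X or W)   — idempotence
= not X   — absorption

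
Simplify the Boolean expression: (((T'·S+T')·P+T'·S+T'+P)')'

(((T'·S+T')·P+T'·S+T'+P)')'
= ((T'·S+T'+P)')'   [absorption]
= ((T'+P)')'   [absorption]
= T'+P   [double negation]

T'+P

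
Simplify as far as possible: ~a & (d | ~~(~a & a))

~a & d

~a & (d | ~~(~a & a))
= ~a & (d | ~a & a)
= ~a & d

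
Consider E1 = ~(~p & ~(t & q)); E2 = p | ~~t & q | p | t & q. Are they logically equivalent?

Yes

E1: ~(~p & ~(t & q))
    = p | t & q   (De Morgan)
E2: p | ~~t & q | p | t & q
    = p | t & q | p | t & q   (double negation)
    = p | t & q   (idempotence)
Both reduce to p | t & q, so they are equivalent.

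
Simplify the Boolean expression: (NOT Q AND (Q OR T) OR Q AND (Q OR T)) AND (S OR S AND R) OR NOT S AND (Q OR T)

(NOT Q AND (Q OR T) OR Q AND (Q OR T)) AND (S OR S AND R) OR NOT S AND (Q OR T)
= (Q OR T) AND (S OR S AND R) OR NOT S AND (Q OR T)   [distribution]
= (Q OR T) AND S OR NOT S AND (Q OR T)   [absorption]
= Q OR T   [distribution]

Q OR T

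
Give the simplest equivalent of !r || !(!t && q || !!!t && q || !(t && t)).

!r || t

!r || !(!t && q || !!!t && q || !(t && t))
= !r || !(!t && q || !t && q || !(t && t))   — double negation
= !r || !(!t && q || !(t && t))   — idempotence
= !r || !(!t && q || !t)   — idempotence
= !r || !!t   — absorption
= !r || t   — double negation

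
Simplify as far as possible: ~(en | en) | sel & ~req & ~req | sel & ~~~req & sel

~(en | en) | sel & ~req & ~req | sel & ~~~req & sel
= ~en | sel & ~req & ~req | sel & ~~~req & sel   (idempotence)
= ~en | sel & ~req & ~req | sel & ~req & sel   (double negation)
= ~en | sel & ~req | sel & ~req & sel   (idempotence)
= ~en | (~req | ~req & sel) & sel   (distribution)
= ~en | ~req & sel   (absorption)

~en | ~req & sel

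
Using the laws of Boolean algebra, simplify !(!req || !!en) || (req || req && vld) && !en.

!(!req || !!en) || (req || req && vld) && !en
= !(!req || !!en) || req && !en   — absorption
= req && !en || req && !en   — De Morgan
= req && !en   — idempotence

req && !en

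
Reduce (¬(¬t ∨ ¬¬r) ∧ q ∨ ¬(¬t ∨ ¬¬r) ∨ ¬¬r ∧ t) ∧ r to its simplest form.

(¬(¬t ∨ ¬¬r) ∧ q ∨ ¬(¬t ∨ ¬¬r) ∨ ¬¬r ∧ t) ∧ r
= (¬(¬t ∨ ¬¬r) ∨ ¬¬r ∧ t) ∧ r
= (t ∧ ¬r ∨ ¬¬r ∧ t) ∧ r
= (t ∧ ¬r ∨ r ∧ t) ∧ r
= t ∧ r

t ∧ r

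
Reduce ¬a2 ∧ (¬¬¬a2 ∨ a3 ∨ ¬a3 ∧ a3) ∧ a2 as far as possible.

¬a2 ∧ (¬¬¬a2 ∨ a3 ∨ ¬a3 ∧ a3) ∧ a2
= ¬a2 ∧ (¬a2 ∨ a3 ∨ ¬a3 ∧ a3) ∧ a2   [double negation]
= ¬a2 ∧ (¬a2 ∨ a3) ∧ a2   [complement / identity]
= ¬a2 ∧ a2   [absorption]
= False   [complement]

False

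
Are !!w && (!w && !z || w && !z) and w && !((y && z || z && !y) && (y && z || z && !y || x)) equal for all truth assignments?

Yes

E1: !!w && (!w && !z || w && !z)
    = w && (!w && !z || w && !z)   [double negation]
    = w && !z   [distribution]
E2: w && !((y && z || z && !y) && (y && z || z && !y || x))
    = w && !(y && z || z && !y)   [absorption]
    = w && !z   [distribution]
Both reduce to w && !z, so they are equivalent.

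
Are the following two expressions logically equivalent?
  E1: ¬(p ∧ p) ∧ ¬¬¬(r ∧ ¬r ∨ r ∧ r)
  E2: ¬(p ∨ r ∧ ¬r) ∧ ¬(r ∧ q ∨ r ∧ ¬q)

E1: ¬(p ∧ p) ∧ ¬¬¬(r ∧ ¬r ∨ r ∧ r)
    = ¬p ∧ ¬¬¬(r ∧ ¬r ∨ r ∧ r)   (idempotence)
    = ¬p ∧ ¬¬¬r   (distribution)
    = ¬p ∧ ¬r   (double negation)
E2: ¬(p ∨ r ∧ ¬r) ∧ ¬(r ∧ q ∨ r ∧ ¬q)
    = ¬(p ∨ r ∧ ¬r) ∧ ¬r   (distribution)
    = ¬p ∧ ¬r   (complement / identity)
Both reduce to ¬p ∧ ¬r, so they are equivalent.

Yes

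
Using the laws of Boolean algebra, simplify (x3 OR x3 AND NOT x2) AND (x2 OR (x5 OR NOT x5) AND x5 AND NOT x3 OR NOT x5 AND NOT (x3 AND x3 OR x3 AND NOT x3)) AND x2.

(x3 OR x3 AND NOT x2) AND (x2 OR (x5 OR NOT x5) AND x5 AND NOT x3 OR NOT x5 AND NOT (x3 AND x3 OR x3 AND NOT x3)) AND x2
= (x3 OR x3 AND NOT x2) AND (x2 OR x5 AND NOT x3 OR NOT x5 AND NOT (x3 AND x3 OR x3 AND NOT x3)) AND x2   [complement / identity]
= (x3 OR x3 AND NOT x2) AND (x2 OR x5 AND NOT x3 OR NOT x5 AND NOT x3) AND x2   [distribution]
= x3 AND (x2 OR x5 AND NOT x3 OR NOT x5 AND NOT x3) AND x2   [absorption]
= x3 AND (x2 OR NOT x3) AND x2   [distribution]
= x3 AND x2   [absorption]

x3 AND x2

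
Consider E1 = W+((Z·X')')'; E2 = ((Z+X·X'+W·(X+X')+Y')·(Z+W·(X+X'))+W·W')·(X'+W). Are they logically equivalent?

E1: W+((Z·X')')'
    = W+Z·X'   (double negation)
E2: ((Z+X·X'+W·(X+X')+Y')·(Z+W·(X+X'))+W·W')·(X'+W)
    = ((Z+W·(X+X')+Y')·(Z+W·(X+X'))+W·W')·(X'+W)   (complement / identity)
    = (Z+W·(X+X')+W·W')·(X'+W)   (absorption)
    = (Z+W·(X+X'))·(X'+W)   (complement / identity)
    = (Z+W)·(X'+W)   (complement / identity)
    = W+Z·X'   (distribution)
Both reduce to W+Z·X', so they are equivalent.

Yes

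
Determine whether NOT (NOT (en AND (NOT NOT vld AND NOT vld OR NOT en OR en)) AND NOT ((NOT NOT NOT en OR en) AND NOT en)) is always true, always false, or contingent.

NOT (NOT (en AND (NOT NOT vld AND NOT vld OR NOT en OR en)) AND NOT ((NOT NOT NOT en OR en) AND NOT en))
= NOT (NOT (en AND (vld AND NOT vld OR NOT en OR en)) AND NOT ((NOT NOT NOT en OR en) AND NOT en))   [double negation]
= NOT (NOT (en AND (NOT en OR en)) AND NOT ((NOT NOT NOT en OR en) AND NOT en))   [complement / identity]
= en AND (NOT en OR en) OR (NOT NOT NOT en OR en) AND NOT en   [De Morgan]
= en AND (NOT en OR en) OR (NOT en OR en) AND NOT en   [double negation]
= NOT en OR en   [distribution]
= TRUE   [complement]

always true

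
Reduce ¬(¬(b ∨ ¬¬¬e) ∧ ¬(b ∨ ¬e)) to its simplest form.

¬(¬(b ∨ ¬¬¬e) ∧ ¬(b ∨ ¬e))
= ¬(¬(b ∨ ¬e) ∧ ¬(b ∨ ¬e))   (double negation)
= b ∨ ¬e ∨ b ∨ ¬e   (De Morgan)
= b ∨ ¬e   (idempotence)

b ∨ ¬e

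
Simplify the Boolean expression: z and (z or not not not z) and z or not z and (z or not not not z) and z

z and (z or not not not z) and z or not z and (z or not not not z) and z
= (z or not not not z) and z   [distribution]
= (z or not z) and z   [double negation]
= z   [complement / identity]

z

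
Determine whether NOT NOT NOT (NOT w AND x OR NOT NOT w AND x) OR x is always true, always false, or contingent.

NOT NOT NOT (NOT w AND x OR NOT NOT w AND x) OR x
= NOT NOT NOT (NOT w AND x OR w AND x) OR x   [double negation]
= NOT NOT NOT x OR x   [distribution]
= NOT x OR x   [double negation]
= TRUE   [complement]

always true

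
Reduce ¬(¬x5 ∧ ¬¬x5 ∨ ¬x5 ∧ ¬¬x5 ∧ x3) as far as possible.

True

¬(¬x5 ∧ ¬¬x5 ∨ ¬x5 ∧ ¬¬x5 ∧ x3)
= ¬(¬x5 ∧ ¬¬x5)   (absorption)
= x5 ∨ ¬x5   (De Morgan)
= True   (complement)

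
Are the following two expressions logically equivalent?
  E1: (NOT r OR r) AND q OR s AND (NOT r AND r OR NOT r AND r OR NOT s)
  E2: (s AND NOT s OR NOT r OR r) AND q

Yes

E1: (NOT r OR r) AND q OR s AND (NOT r AND r OR NOT r AND r OR NOT s)
    = (NOT r OR r) AND q OR s AND (NOT r AND r OR NOT s)   [idempotence]
    = q OR s AND (NOT r AND r OR NOT s)   [complement / identity]
    = q OR s AND NOT s   [complement / identity]
    = q   [complement / identity]
E2: (s AND NOT s OR NOT r OR r) AND q
    = (NOT r OR r) AND q   [complement / identity]
    = q   [complement / identity]
Both reduce to q, so they are equivalent.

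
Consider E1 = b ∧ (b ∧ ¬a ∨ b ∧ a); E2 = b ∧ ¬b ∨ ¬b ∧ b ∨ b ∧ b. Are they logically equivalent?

E1: b ∧ (b ∧ ¬a ∨ b ∧ a)
    = b ∧ b   (distribution)
    = b   (idempotence)
E2: b ∧ ¬b ∨ ¬b ∧ b ∨ b ∧ b
    = ¬b ∧ b ∨ b ∧ b   (complement / identity)
    = b   (distribution)
Both reduce to b, so they are equivalent.

Yes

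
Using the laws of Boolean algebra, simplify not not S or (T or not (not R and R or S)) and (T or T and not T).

not not S or (T or not (not R and R or S)) and (T or T and not T)
= not not S or (T or not (not R and R or S)) and T
= not not S or (T or not S) and T
= S or (T or not S) and T
= S or T

S or T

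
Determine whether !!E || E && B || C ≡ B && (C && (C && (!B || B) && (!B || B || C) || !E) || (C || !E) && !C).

No

E1: !!E || E && B || C
    = E || E && B || C   [double negation]
    = E || C   [absorption]
E2: B && (C && (C && (!B || B) && (!B || B || C) || !E) || (C || !E) && !C)
    = B && (C && (C && (!B || B) || !E) || (C || !E) && !C)   [absorption]
    = B && (C && (C || !E) || (C || !E) && !C)   [complement / identity]
    = B && (C || !E)   [distribution]
These differ: at B=0, C=0, E=1, E1 = 1 but E2 = 0.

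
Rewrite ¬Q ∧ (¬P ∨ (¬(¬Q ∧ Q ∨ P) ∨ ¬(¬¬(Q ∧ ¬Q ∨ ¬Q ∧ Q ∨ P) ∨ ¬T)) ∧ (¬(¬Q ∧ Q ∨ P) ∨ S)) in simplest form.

¬Q ∧ ¬P

¬Q ∧ (¬P ∨ (¬(¬Q ∧ Q ∨ P) ∨ ¬(¬¬(Q ∧ ¬Q ∨ ¬Q ∧ Q ∨ P) ∨ ¬T)) ∧ (¬(¬Q ∧ Q ∨ P) ∨ S))
= ¬Q ∧ (¬P ∨ (¬(¬Q ∧ Q ∨ P) ∨ ¬(Q ∧ ¬Q ∨ ¬Q ∧ Q ∨ P) ∧ T) ∧ (¬(¬Q ∧ Q ∨ P) ∨ S))   (De Morgan)
= ¬Q ∧ (¬P ∨ (¬(¬Q ∧ Q ∨ P) ∨ ¬(¬Q ∧ Q ∨ P) ∧ T) ∧ (¬(¬Q ∧ Q ∨ P) ∨ S))   (complement / identity)
= ¬Q ∧ (¬P ∨ ¬(¬Q ∧ Q ∨ P) ∧ (¬(¬Q ∧ Q ∨ P) ∨ S))   (absorption)
= ¬Q ∧ (¬P ∨ ¬(¬Q ∧ Q ∨ P))   (absorption)
= ¬Q ∧ (¬P ∨ ¬P)   (complement / identity)
= ¬Q ∧ ¬P   (idempotence)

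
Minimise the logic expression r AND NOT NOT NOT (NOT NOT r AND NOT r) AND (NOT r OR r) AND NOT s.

r AND NOT NOT NOT (NOT NOT r AND NOT r) AND (NOT r OR r) AND NOT s
= r AND NOT (NOT NOT r AND NOT r) AND (NOT r OR r) AND NOT s   (double negation)
= r AND (NOT r OR r) AND (NOT r OR r) AND NOT s   (De Morgan)
= r AND (NOT r OR r) AND NOT s   (complement / identity)
= r AND NOT s   (complement / identity)

r AND NOT s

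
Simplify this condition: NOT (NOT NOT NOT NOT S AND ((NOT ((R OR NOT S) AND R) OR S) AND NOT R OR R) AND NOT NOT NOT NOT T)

NOT S OR NOT T

NOT (NOT NOT NOT NOT S AND ((NOT ((R OR NOT S) AND R) OR S) AND NOT R OR R) AND NOT NOT NOT NOT T)
= NOT (NOT NOT NOT NOT S AND ((NOT R OR S) AND NOT R OR R) AND NOT NOT NOT NOT T)   [absorption]
= NOT (NOT NOT NOT NOT S AND (NOT R OR R) AND NOT NOT NOT NOT T)   [absorption]
= NOT (NOT NOT NOT NOT S AND (NOT R OR R) AND NOT NOT T)   [double negation]
= NOT (NOT NOT S AND (NOT R OR R) AND NOT NOT T)   [double negation]
= NOT (NOT NOT S AND NOT NOT T)   [complement / identity]
= NOT S OR NOT T   [De Morgan]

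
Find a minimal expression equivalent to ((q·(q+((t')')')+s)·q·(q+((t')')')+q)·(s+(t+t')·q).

((q·(q+((t')')')+s)·q·(q+((t')')')+q)·(s+(t+t')·q)
= (q·(q+((t')')')+q)·(s+(t+t')·q)
= (q·(q+t')+q)·(s+(t+t')·q)
= (q+q)·(s+(t+t')·q)
= (q+q)·(s+q)
= q·s+q
= q

q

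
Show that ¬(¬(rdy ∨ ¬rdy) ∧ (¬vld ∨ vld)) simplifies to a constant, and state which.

True

¬(¬(rdy ∨ ¬rdy) ∧ (¬vld ∨ vld))
= ¬¬(rdy ∨ ¬rdy)
= rdy ∨ ¬rdy
= True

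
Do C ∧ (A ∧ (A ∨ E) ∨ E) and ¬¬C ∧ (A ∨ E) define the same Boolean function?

E1: C ∧ (A ∧ (A ∨ E) ∨ E)
    = C ∧ (A ∨ E)   (absorption)
E2: ¬¬C ∧ (A ∨ E)
    = C ∧ (A ∨ E)   (double negation)
Both reduce to C ∧ (A ∨ E), so they are equivalent.

Yes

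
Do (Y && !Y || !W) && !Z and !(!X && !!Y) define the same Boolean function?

No

E1: (Y && !Y || !W) && !Z
    = !W && !Z   [complement / identity]
E2: !(!X && !!Y)
    = X || !Y   [De Morgan]
These differ: at W=0, X=1, Y=0, Z=1, E1 = 0 but E2 = 1.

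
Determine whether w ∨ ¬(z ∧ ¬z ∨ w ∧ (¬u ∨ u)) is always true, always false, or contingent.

w ∨ ¬(z ∧ ¬z ∨ w ∧ (¬u ∨ u))
= w ∨ ¬(z ∧ ¬z ∨ w)
= w ∨ ¬w
= True

always true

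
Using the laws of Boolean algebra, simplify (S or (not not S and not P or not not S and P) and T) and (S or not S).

S

(S or (not not S and not P or not not S and P) and T) and (S or not S)
= (S or not not S and T) and (S or not S)   — distribution
= S or not not S and T   — complement / identity
= S or S and T   — double negation
= S   — absorption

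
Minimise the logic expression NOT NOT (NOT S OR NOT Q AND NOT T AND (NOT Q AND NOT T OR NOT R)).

NOT NOT (NOT S OR NOT Q AND NOT T AND (NOT Q AND NOT T OR NOT R))
= NOT NOT (NOT S OR NOT Q AND NOT T)   [absorption]
= NOT S OR NOT Q AND NOT T   [double negation]

NOT S OR NOT Q AND NOT T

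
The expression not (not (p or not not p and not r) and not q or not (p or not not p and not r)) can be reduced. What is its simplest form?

not (not (p or not not p and not r) and not q or not (p or not not p and not r))
= not not (p or not not p and not r)   — absorption
= not not (p or p and not r)   — double negation
= p or p and not r   — double negation
= p   — absorption

p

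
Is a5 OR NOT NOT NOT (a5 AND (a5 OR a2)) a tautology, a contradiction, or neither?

a5 OR NOT NOT NOT (a5 AND (a5 OR a2))
= a5 OR NOT NOT NOT a5   (absorption)
= a5 OR NOT a5   (double negation)
= TRUE   (complement)

tautology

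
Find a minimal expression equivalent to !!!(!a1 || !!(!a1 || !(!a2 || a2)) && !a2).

!!!(!a1 || !!(!a1 || !(!a2 || a2)) && !a2)
= !(!a1 || !!(!a1 || !(!a2 || a2)) && !a2)   (double negation)
= !(!a1 || !(a1 && (!a2 || a2)) && !a2)   (De Morgan)
= !(!a1 || !a1 && !a2)   (complement / identity)
= !!a1   (absorption)
= a1   (double negation)

a1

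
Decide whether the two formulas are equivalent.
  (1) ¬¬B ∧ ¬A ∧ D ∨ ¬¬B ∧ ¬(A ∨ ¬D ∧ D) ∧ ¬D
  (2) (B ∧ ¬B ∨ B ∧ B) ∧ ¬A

E1: ¬¬B ∧ ¬A ∧ D ∨ ¬¬B ∧ ¬(A ∨ ¬D ∧ D) ∧ ¬D
    = ¬¬B ∧ ¬A ∧ D ∨ ¬¬B ∧ ¬A ∧ ¬D   (complement / identity)
    = ¬¬B ∧ ¬A   (distribution)
    = B ∧ ¬A   (double negation)
E2: (B ∧ ¬B ∨ B ∧ B) ∧ ¬A
    = B ∧ ¬A   (distribution)
Both reduce to B ∧ ¬A, so they are equivalent.

Yes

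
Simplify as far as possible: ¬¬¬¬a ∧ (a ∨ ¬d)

¬¬¬¬a ∧ (a ∨ ¬d)
= ¬¬a ∧ (a ∨ ¬d)
= a ∧ (a ∨ ¬d)
= a

a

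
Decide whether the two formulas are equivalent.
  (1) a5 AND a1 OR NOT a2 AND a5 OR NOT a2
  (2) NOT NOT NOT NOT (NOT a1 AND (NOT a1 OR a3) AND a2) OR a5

E1: a5 AND a1 OR NOT a2 AND a5 OR NOT a2
    = a5 AND a1 OR NOT a2
E2: NOT NOT NOT NOT (NOT a1 AND (NOT a1 OR a3) AND a2) OR a5
    = NOT NOT (NOT a1 AND (NOT a1 OR a3) AND a2) OR a5
    = NOT NOT (NOT a1 AND a2) OR a5
    = NOT a1 AND a2 OR a5
These differ: at a1=1, a2=0, a3=0, a5=0, E1 = 1 but E2 = 0.

No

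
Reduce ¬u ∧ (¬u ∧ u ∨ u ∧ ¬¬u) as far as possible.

¬u ∧ (¬u ∧ u ∨ u ∧ ¬¬u)
= ¬u ∧ (¬u ∧ u ∨ u ∧ u)
= ¬u ∧ u ∧ u
= ¬u ∧ u
= False

False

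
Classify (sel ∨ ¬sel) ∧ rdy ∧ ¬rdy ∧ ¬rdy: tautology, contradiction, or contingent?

(sel ∨ ¬sel) ∧ rdy ∧ ¬rdy ∧ ¬rdy
= (sel ∨ ¬sel) ∧ rdy ∧ ¬rdy   — idempotence
= rdy ∧ ¬rdy   — complement / identity
= False   — complement

contradiction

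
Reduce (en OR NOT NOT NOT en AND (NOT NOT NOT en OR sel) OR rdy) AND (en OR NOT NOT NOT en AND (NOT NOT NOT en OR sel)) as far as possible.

(en OR NOT NOT NOT en AND (NOT NOT NOT en OR sel) OR rdy) AND (en OR NOT NOT NOT en AND (NOT NOT NOT en OR sel))
= en OR NOT NOT NOT en AND (NOT NOT NOT en OR sel)   (absorption)
= en OR NOT NOT NOT en   (absorption)
= en OR NOT en   (double negation)
= TRUE   (complement)

TRUE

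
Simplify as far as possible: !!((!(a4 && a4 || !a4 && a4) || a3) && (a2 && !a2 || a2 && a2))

!!((!(a4 && a4 || !a4 && a4) || a3) && (a2 && !a2 || a2 && a2))
= (!(a4 && a4 || !a4 && a4) || a3) && (a2 && !a2 || a2 && a2)   [double negation]
= (!a4 || a3) && (a2 && !a2 || a2 && a2)   [distribution]
= (!a4 || a3) && a2   [distribution]

(!a4 || a3) && a2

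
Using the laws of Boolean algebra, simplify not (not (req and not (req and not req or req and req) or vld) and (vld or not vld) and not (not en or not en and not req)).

vld or not en

not (not (req and not (req and not req or req and req) or vld) and (vld or not vld) and not (not en or not en and not req))
= not (not (req and not (req and not req or req and req) or vld) and (vld or not vld) and not not en)
= not (not (req and not req or vld) and (vld or not vld) and not not en)
= not (not (req and not req or vld) and not not en)
= not (not vld and not not en)
= vld or not en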